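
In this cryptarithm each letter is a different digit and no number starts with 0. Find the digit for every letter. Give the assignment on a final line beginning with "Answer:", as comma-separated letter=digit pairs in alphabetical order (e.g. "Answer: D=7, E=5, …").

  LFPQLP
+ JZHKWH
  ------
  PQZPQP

Step 1. [col 1: P + H ≡ P (mod 10)] column 1 reads P+H+carry(0)=P with nothing yet; with all letters distinct, none taken yet, the only value for H is 0 ⇒ H=0.
Step 2. [col 1: P + H ≡ P (mod 10)] several values work for P in column 1 (P + H ≡ P (mod 10), carry-in 0); try P=5 ⇒ P=5.
Step 3. [col 2: L + W ≡ Q (mod 10)] column 2 (L + W ≡ Q (mod 10), carry-in 0) doesn't pin W yet; pick W=4 and continue. So W=4.
Step 4. [col 2: L + W ≡ Q (mod 10)] several values work for Q in column 2 (L + W ≡ Q (mod 10), carry-in 0); try Q=7 ⇒ Q=7.
Step 5. [col 2: L + W ≡ Q (mod 10)] in column 2 we have L+W≡Q with carry-in 0; given W=4, Q=7 and digits 0,4,5,7 already taken and all letters distinct, that pins L to 3. So L=3.
Step 6. [col 3: Q + K ≡ P (mod 10)] from column 3 (Q=7, P=5, carry-in 0, digits 0,3,4,5,7 already taken and all letters distinct): K must equal 8. So K=8.
Step 7. [col 4: P + H ≡ Z (mod 10)] from column 4 (P=5, H=0, carry-in 1, digits 0,3,4,5,7,8 already taken and all letters distinct): Z must equal 6, so Z=6.
Step 8. [col 5: F + Z ≡ Q (mod 10)] column 5 reads F+Z+carry(0)=Q with Z=6, Q=7; with digits 0,3,4,5,6,7,8 already taken and all letters distinct, the only value for F is 1. So F=1.
Step 9. [col 6: L + J ≡ P (mod 10)] column 6 reads L+J+carry(0)=P with L=3, P=5; with digits 0,1,3,4,5,6,7,8 already taken and all letters distinct, the only value for J is 2, so J=2.

Answer: F=1, H=0, J=2, K=8, L=3, P=5, Q=7, W=4, Z=6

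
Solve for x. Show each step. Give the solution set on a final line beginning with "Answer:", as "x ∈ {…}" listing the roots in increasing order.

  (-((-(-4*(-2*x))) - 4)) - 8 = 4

Step 1. [(-((-(-4*(-2*x))) - 4)) - 8 = 4] peel the -8: add 8 from each side, so sub: -((-(-4*(-2*x))) - 4) = 12.
Step 2. [-((-(-4*(-2*x))) - 4) = 12] flip signs both sides ⇒ neg: (-(-4*(-2*x))) - 4 = -12.
Step 3. [(-(-4*(-2*x))) - 4 = -12] the outer -4 inverts by adding 4, so sub: -(-4*(-2*x)) = -8.
Step 4. [-(-4*(-2*x)) = -8] LHS negated; negate both sides ⇒ neg: -4*(-2*x) = 8.
Step 5. [-4*(-2*x) = 8] divide by the outer -4, so div: -2*x = -2.
Step 6. [-2*x = -2] divide by the outer -2 ⇒ div: x = 1.

Answer: x ∈ {1}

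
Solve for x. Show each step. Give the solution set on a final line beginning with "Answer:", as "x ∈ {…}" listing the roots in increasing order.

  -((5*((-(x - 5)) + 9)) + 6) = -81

Step 1. [-((5*((-(x - 5)) + 9)) + 6) = -81] LHS negated; negate both sides. So neg: (5*((-(x - 5)) + 9)) + 6 = 81.
Step 2. [(5*((-(x - 5)) + 9)) + 6 = 81] 6 comes off first (subtract 6) ⇒ sub: 5*((-(x - 5)) + 9) = 75.
Step 3. [5*((-(x - 5)) + 9) = 75] divide by the outer 5. So div: (-(x - 5)) + 9 = 15.
Step 4. [(-(x - 5)) + 9 = 15] +9 is outermost — subtract 9 both sides. So sub: -(x - 5) = 6.
Step 5. [-(x - 5) = 6] leading − — multiply by −1. So neg: x - 5 = -6.
Step 6. [x - 5 = -6] the outer -5 inverts by adding 5. So sub: x = -1.

Answer: x ∈ {-1}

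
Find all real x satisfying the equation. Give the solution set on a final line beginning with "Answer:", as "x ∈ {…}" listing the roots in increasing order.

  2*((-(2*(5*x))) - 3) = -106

Step 1. [2*((-(2*(5*x))) - 3) = -106] leading coefficient 2: divide by 2. So div: (-(2*(5*x))) - 3 = -53.
Step 2. [(-(2*(5*x))) - 3 = -53] -3 is outermost — add 3 both sides. So sub: -(2*(5*x)) = -50.
Step 3. [-(2*(5*x)) = -50] flip signs both sides, so neg: 2*(5*x) = 50.
Step 4. [2*(5*x) = 50] 2·(inner) — divide through by 2, so div: 5*x = 25.
Step 5. [5*x = 25] 5·(inner) — divide through by 5. So div: x = 5.

Answer: x ∈ {5}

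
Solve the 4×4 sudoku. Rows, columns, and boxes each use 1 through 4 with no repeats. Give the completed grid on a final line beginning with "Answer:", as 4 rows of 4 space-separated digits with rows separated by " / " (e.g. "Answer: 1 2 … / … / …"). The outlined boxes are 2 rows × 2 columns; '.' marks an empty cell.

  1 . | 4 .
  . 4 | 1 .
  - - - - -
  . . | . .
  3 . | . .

Step 1. [r4c3∈{2}] r4c3 has the single candidate 2, so r4c3=2.
Step 2. [r2c1∈{2}] r2c1 has the single candidate 2 ⇒ r2c1=2.
Step 3. [r4c2∈{1}] r4c2 is down to just 1, so r4c2=1.
Step 4. [r3c4∈{1,3,4}] across row 3, 1 lands solely at r3c4 ⇒ r3c4=1.
Step 5. [r2c4∈{3}] nothing but 3 survives at r2c4 ⇒ r2c4=3.
Step 6. [r3c2∈{2}] nothing but 2 survives at r3c2, so r3c2=2.
Step 7. [r1c4∈{2}] only 2 remains possible at r1c4. So r1c4=2.
Step 8. [r3c1∈{4}] r3c1 is down to just 4 ⇒ r3c1=4.
Step 9. [r4c4∈{4}] nothing but 4 survives at r4c4. So r4c4=4.
Step 10. [r3c3∈{3}] nothing but 3 survives at r3c3, so r3c3=3.
Step 11. [r1c2∈{3}] only 3 remains possible at r1c2, so r1c2=3.

Answer: 1 3 4 2 / 2 4 1 3 / 4 2 3 1 / 3 1 2 4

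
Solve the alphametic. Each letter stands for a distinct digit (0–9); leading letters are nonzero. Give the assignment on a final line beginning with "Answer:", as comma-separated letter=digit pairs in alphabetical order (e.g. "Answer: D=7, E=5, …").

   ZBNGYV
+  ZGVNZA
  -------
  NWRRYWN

Step 1. [col 1: V + A ≡ N (mod 10)] no forcing yet in column 1 (carry-in 0); V=8 is free and consistent — try it ⇒ V=8.
Step 2. [col 1: V + A ≡ N (mod 10)] several values work for N in column 1 (V + A ≡ N (mod 10), carry-in 0); try N=1 ⇒ N=1.
Step 3. [col 1: V + A ≡ N (mod 10)] column 1 reads V+A+carry(0)=N with V=8, N=1; with digits 1,8 already taken and all letters distinct, the only value for A is 3 ⇒ A=3.
Step 4. [col 2: Y + Z ≡ W (mod 10)] no forcing yet in column 2 (carry-in 1); Z=5 is free and consistent — try it ⇒ Z=5.
Step 5. [col 2: Y + Z ≡ W (mod 10)] several values work for Y in column 2 (Y + Z ≡ W (mod 10), carry-in 1); try Y=4 ⇒ Y=4.
Step 6. [col 2: Y + Z ≡ W (mod 10)] from column 2 (Y=4, Z=5, carry-in 1, digits 1,3,4,5,8 already taken and all letters distinct): W must equal 0. So W=0.
Step 7. [col 3: G + N ≡ Y (mod 10)] column 3 reads G+N+carry(1)=Y with N=1, Y=4; with digits 0,1,3,4,5,8 already taken and all letters distinct, the only value for G is 2 ⇒ G=2.
Step 8. [col 4: N + V ≡ R (mod 10)] column 4: given N=1, V=8, carry-in 0, and digits 0,1,2,3,4,5,8 already taken and all letters distinct, N+V≡R (mod 10) forces R=9 ⇒ R=9.
Step 9. [col 5: B + G ≡ R (mod 10)] from column 5 (G=2, R=9, carry-in 0, digits 0,1,2,3,4,5,8,9 already taken and all letters distinct): B must equal 7, so B=7.

Answer: A=3, B=7, G=2, N=1, R=9, V=8, W=0, Y=4, Z=5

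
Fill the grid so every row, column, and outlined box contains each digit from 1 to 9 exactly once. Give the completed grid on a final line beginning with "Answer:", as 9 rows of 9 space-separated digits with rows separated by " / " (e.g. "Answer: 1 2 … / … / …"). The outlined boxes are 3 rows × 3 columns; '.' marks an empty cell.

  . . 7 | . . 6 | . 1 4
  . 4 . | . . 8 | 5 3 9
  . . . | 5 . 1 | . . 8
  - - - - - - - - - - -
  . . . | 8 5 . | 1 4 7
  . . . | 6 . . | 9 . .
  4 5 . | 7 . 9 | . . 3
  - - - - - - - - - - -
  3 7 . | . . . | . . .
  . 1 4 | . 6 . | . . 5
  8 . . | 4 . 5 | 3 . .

Step 1. [r7c6∈{2}] r7c6 has the single candidate 2. So r7c6=2.
Step 2. [r5c9∈{2}] nothing but 2 survives at r5c9 ⇒ r5c9=2.
Step 3. [r1c7∈{2}] only 2 remains possible at r1c7, so r1c7=2.
Step 4. [r4c6∈{3}] only 3 remains possible at r4c6 ⇒ r4c6=3.
Step 5. [r3c5∈{2,3,4,7,9}] 4 has one home in row 3: r3c5. So r3c5=4.
Step 6. [r5c5∈{1}] r5c5's peers cover all but 1, so r5c5=1.
Step 7. [r6c3∈{1,2,6,8}] r6c3 is the only open cell in row 6 admitting 1. So r6c3=1.
Step 8. [r8c6∈{7}] nothing but 7 survives at r8c6 ⇒ r8c6=7.
Step 9. [r9c5∈{9}] r9c5's peers cover all but 9, so r9c5=9.
Step 10. [r8c7∈{8}] r8c7 is down to just 8. So r8c7=8.
Step 11. [r6c7∈{6}] r6c7 has the single candidate 6, so r6c7=6.
Step 12. [r3c8∈{6,7}] r3c8 is the only open cell in box 3 admitting 6, so r3c8=6.
Step 13. [r2c4∈{2}] nothing but 2 survives at r2c4, so r2c4=2.
Step 14. [r2c3∈{6}] r2c3's peers cover all but 6 ⇒ r2c3=6.
Step 15. [r9c3∈{2}] r9c3's peers cover all but 2. So r9c3=2.
Step 16. [r8c1∈{9}] only 9 remains possible at r8c1 ⇒ r8c1=9.
Step 17. [r5c3∈{3,8}] 8 has one home in col 3: r5c3, so r5c3=8.
Step 18. [r3c3∈{3,9}] across col 3, 3 lands solely at r3c3 ⇒ r3c3=3.
Step 19. [r3c2∈{2,9}] row 3 places 9 nowhere but r3c2 ⇒ r3c2=9.
Step 20. [r4c1∈{2,6}] in col 1, 6 fits only at r4c1, so r4c1=6.
Step 21. [r7c9∈{1,6}] r7c9 is the only open cell in row 7 admitting 6, so r7c9=6.
Step 22. [r1c5∈{3}] r1c5 is down to just 3 ⇒ r1c5=3.
Step 23. [r5c8∈{5}] r5c8 has the single candidate 5. So r5c8=5.
Step 24. [r8c8∈{2}] r8c8 has the single candidate 2. So r8c8=2.
Step 25. [r3c7∈{7}] nothing but 7 survives at r3c7. So r3c7=7.
Step 26. [r5c1∈{7}] nothing but 7 survives at r5c1 ⇒ r5c1=7.
Step 27. [r7c7∈{4}] r7c7's peers cover all but 4. So r7c7=4.
Step 28. [r6c8∈{8}] r6c8 has the single candidate 8 ⇒ r6c8=8.
Step 29. [r7c5∈{8}] r7c5 has the single candidate 8 ⇒ r7c5=8.
Step 30. [r9c8∈{7}] r9c8 is down to just 7, so r9c8=7.
Step 31. [r6c5∈{2}] r6c5 is down to just 2. So r6c5=2.
Step 32. [r2c1∈{1}] r2c1 has the single candidate 1 ⇒ r2c1=1.
Step 33. [r1c1∈{5}] only 5 remains possible at r1c1 ⇒ r1c1=5.
Step 34. [r2c5∈{7}] r2c5's peers cover all but 7, so r2c5=7.
Step 35. [r5c6∈{4}] r5c6 is down to just 4 ⇒ r5c6=4.
Step 36. [r4c2∈{2}] nothing but 2 survives at r4c2. So r4c2=2.
Step 37. [r7c8∈{9}] r7c8 has the single candidate 9, so r7c8=9.
Step 38. [r1c2∈{8}] r1c2 has the single candidate 8, so r1c2=8.
Step 39. [r5c2∈{3}] r5c2's peers cover all but 3. So r5c2=3.
Step 40. [r7c4∈{1}] r7c4 has the single candidate 1. So r7c4=1.
Step 41. [r3c1∈{2}] r3c1 has the single candidate 2. So r3c1=2.
Step 42. [r9c2∈{6}] r9c2 has the single candidate 6. So r9c2=6.
Step 43. [r1c4∈{9}] r1c4's peers cover all but 9, so r1c4=9.
Step 44. [r8c4∈{3}] r8c4 has the single candidate 3, so r8c4=3.
Step 45. [r9c9∈{1}] only 1 remains possible at r9c9 ⇒ r9c9=1.
Step 46. [r7c3∈{5}] only 5 remains possible at r7c3. So r7c3=5.
Step 47. [r4c3∈{9}] r4c3's peers cover all but 9. So r4c3=9.

Answer: 5 8 7 9 3 6 2 1 4 / 1 4 6 2 7 8 5 3 9 / 2 9 3 5 4 1 7 6 8 / 6 2 9 8 5 3 1 4 7 / 7 3 8 6 1 4 9 5 2 / 4 5 1 7 2 9 6 8 3 / 3 7 5 1 8 2 4 9 6 / 9 1 4 3 6 7 8 2 5 / 8 6 2 4 9 5 3 7 1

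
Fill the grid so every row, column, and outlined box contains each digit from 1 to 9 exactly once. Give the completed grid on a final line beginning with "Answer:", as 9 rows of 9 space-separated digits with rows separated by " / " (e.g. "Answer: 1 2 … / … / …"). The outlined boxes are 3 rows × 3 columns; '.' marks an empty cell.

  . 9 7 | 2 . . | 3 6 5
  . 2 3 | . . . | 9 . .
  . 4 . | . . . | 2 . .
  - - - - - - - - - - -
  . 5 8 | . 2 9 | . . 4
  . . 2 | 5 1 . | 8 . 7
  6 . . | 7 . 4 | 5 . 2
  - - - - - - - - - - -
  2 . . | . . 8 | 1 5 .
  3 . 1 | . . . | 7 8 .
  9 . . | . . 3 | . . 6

Step 1. [r1c5∈{4,8}] r1c5 is the only open cell in row 1 admitting 4. So r1c5=4.
Step 2. [r1c6∈{1}] r1c6's peers cover all but 1 ⇒ r1c6=1.
Step 3. [r8c2∈{6}] r8c2 has the single candidate 6 ⇒ r8c2=6.
Step 4. [r3c3∈{5,6}] in col 3, 6 fits only at r3c3, so r3c3=6.
Step 5. [r9c7∈{4}] r9c7's peers cover all but 4, so r9c7=4.
Step 6. [r6c2∈{1,3}] in col 2, 1 fits only at r6c2 ⇒ r6c2=1.
Step 7. [r8c9∈{9}] only 9 remains possible at r8c9, so r8c9=9.
Step 8. [r8c5∈{5}] nothing but 5 survives at r8c5. So r8c5=5.
Step 9. [r9c5∈{7}] nothing but 7 survives at r9c5. So r9c5=7.
Step 10. [r6c5∈{3,8}] in row 6, 8 fits only at r6c5. So r6c5=8.
Step 11. [r6c8∈{3,9}] 3 has one home in row 6: r6c8. So r6c8=3.
Step 12. [r2c5∈{6}] r2c5's peers cover all but 6. So r2c5=6.
Step 13. [r2c4∈{8}] r2c4's peers cover all but 8. So r2c4=8.
Step 14. [r2c9∈{1}] r2c9's peers cover all but 1 ⇒ r2c9=1.
Step 15. [r7c4∈{4,6,9}] row 7 places 6 nowhere but r7c4 ⇒ r7c4=6.
Step 16. [r3c5∈{3,9}] 3 has one home in col 5: r3c5 ⇒ r3c5=3.
Step 17. [r3c8∈{7}] only 7 remains possible at r3c8 ⇒ r3c8=7.
Step 18. [r2c1∈{5}] r2c1 has the single candidate 5. So r2c1=5.
Step 19. [r1c1∈{8}] r1c1's peers cover all but 8. So r1c1=8.
Step 20. [r3c6∈{5}] nothing but 5 survives at r3c6, so r3c6=5.
Step 21. [r9c4∈{1}] r9c4's peers cover all but 1, so r9c4=1.
Step 22. [r8c6∈{2}] only 2 remains possible at r8c6, so r8c6=2.
Step 23. [r7c9∈{3}] only 3 remains possible at r7c9. So r7c9=3.
Step 24. [r5c6∈{6}] r5c6 has the single candidate 6. So r5c6=6.
Step 25. [r2c8∈{4}] r2c8 is down to just 4. So r2c8=4.
Step 26. [r4c4∈{3}] only 3 remains possible at r4c4 ⇒ r4c4=3.
Step 27. [r7c2∈{7}] nothing but 7 survives at r7c2 ⇒ r7c2=7.
Step 28. [r7c3∈{4}] r7c3 has the single candidate 4, so r7c3=4.
Step 29. [r2c6∈{7}] nothing but 7 survives at r2c6 ⇒ r2c6=7.
Step 30. [r3c9∈{8}] nothing but 8 survives at r3c9. So r3c9=8.
Step 31. [r9c3∈{5}] r9c3's peers cover all but 5, so r9c3=5.
Step 32. [r5c1∈{4}] r5c1 is down to just 4, so r5c1=4.
Step 33. [r4c7∈{6}] nothing but 6 survives at r4c7 ⇒ r4c7=6.
Step 34. [r5c2∈{3}] r5c2 has the single candidate 3. So r5c2=3.
Step 35. [r5c8∈{9}] only 9 remains possible at r5c8. So r5c8=9.
Step 36. [r4c8∈{1}] nothing but 1 survives at r4c8, so r4c8=1.
Step 37. [r3c1∈{1}] r3c1's peers cover all but 1, so r3c1=1.
Step 38. [r6c3∈{9}] r6c3 has the single candidate 9. So r6c3=9.
Step 39. [r9c8∈{2}] r9c8 is down to just 2. So r9c8=2.
Step 40. [r3c4∈{9}] nothing but 9 survives at r3c4 ⇒ r3c4=9.
Step 41. [r9c2∈{8}] r9c2 has the single candidate 8 ⇒ r9c2=8.
Step 42. [r8c4∈{4}] r8c4's peers cover all but 4. So r8c4=4.
Step 43. [r4c1∈{7}] r4c1 has the single candidate 7. So r4c1=7.
Step 44. [r7c5∈{9}] r7c5 is down to just 9. So r7c5=9.

Answer: 8 9 7 2 4 1 3 6 5 / 5 2 3 8 6 7 9 4 1 / 1 4 6 9 3 5 2 7 8 / 7 5 8 3 2 9 6 1 4 / 4 3 2 5 1 6 8 9 7 / 6 1 9 7 8 4 5 3 2 / 2 7 4 6 9 8 1 5 3 / 3 6 1 4 5 2 7 8 9 / 9 8 5 1 7 3 4 2 6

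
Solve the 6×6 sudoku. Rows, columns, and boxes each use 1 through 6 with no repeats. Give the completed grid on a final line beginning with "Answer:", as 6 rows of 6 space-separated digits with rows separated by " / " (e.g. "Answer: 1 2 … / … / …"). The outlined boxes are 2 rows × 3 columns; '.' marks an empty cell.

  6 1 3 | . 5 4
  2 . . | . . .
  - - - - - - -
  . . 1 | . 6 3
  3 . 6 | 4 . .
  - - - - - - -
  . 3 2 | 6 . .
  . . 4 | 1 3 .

Step 1. [r6c1∈{5}] nothing but 5 survives at r6c1, so r6c1=5.
Step 2. [r4c5∈{1,2}] across col 5, 2 lands solely at r4c5. So r4c5=2.
Step 3. [r4c2∈{5}] r4c2 is down to just 5, so r4c2=5.
Step 4. [r4c6∈{1}] only 1 remains possible at r4c6. So r4c6=1.
Step 5. [r2c2∈{4}] r2c2 is down to just 4, so r2c2=4.
Step 6. [r5c5∈{4}] r5c5's peers cover all but 4 ⇒ r5c5=4.
Step 7. [r3c4∈{5}] r3c4's peers cover all but 5. So r3c4=5.
Step 8. [r2c5∈{1}] r2c5 has the single candidate 1, so r2c5=1.
Step 9. [r5c1∈{1}] only 1 remains possible at r5c1 ⇒ r5c1=1.
Step 10. [r3c2∈{2}] r3c2 is down to just 2, so r3c2=2.
Step 11. [r6c6∈{2}] only 2 remains possible at r6c6. So r6c6=2.
Step 12. [r6c2∈{6}] r6c2 has the single candidate 6 ⇒ r6c2=6.
Step 13. [r3c1∈{4}] r3c1's peers cover all but 4, so r3c1=4.
Step 14. [r2c4∈{3}] r2c4 has the single candidate 3. So r2c4=3.
Step 15. [r5c6∈{5}] r5c6's peers cover all but 5 ⇒ r5c6=5.
Step 16. [r2c6∈{6}] r2c6 is down to just 6. So r2c6=6.
Step 17. [r2c3∈{5}] r2c3 has the single candidate 5. So r2c3=5.
Step 18. [r1c4∈{2}] nothing but 2 survives at r1c4, so r1c4=2.

Answer: 6 1 3 2 5 4 / 2 4 5 3 1 6 / 4 2 1 5 6 3 / 3 5 6 4 2 1 / 1 3 2 6 4 5 / 5 6 4 1 3 2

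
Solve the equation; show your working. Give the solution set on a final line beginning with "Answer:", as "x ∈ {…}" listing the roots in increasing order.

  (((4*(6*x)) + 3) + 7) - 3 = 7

Step 1. [(((4*(6*x)) + 3) + 7) - 3 = 7] -3 is outermost — add 3 both sides, so sub: ((4*(6*x)) + 3) + 7 = 10.
Step 2. [((4*(6*x)) + 3) + 7 = 10] subtract 7: x sits inside (… + 7), so sub: (4*(6*x)) + 3 = 3.
Step 3. [(4*(6*x)) + 3 = 3] 3 comes off first (subtract 3), so sub: 4*(6*x) = 0.
Step 4. [4*(6*x) = 0] 4 out front; divide by 4. So div: 6*x = 0.
Step 5. [6*x = 0] divide by the outer 6. So div: x = 0.

Answer: x ∈ {0}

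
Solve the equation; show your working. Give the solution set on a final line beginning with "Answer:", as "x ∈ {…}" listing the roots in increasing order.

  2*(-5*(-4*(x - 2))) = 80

Step 1. [2*(-5*(-4*(x - 2))) = 80] leading coefficient 2: divide by 2, so div: -5*(-4*(x - 2)) = 40.
Step 2. [-5*(-4*(x - 2)) = 40] LHS = -5·(…); ÷-5 both sides, so div: -4*(x - 2) = -8.
Step 3. [-4*(x - 2) = -8] divide by the outer -4. So div: x - 2 = 2.
Step 4. [x - 2 = 2] -2 is outermost — add 2 both sides. So sub: x = 4.

Answer: x ∈ {4}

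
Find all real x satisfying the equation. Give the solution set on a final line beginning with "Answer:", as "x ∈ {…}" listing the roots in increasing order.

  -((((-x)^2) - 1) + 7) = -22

Step 1. [-((((-x)^2) - 1) + 7) = -22] LHS negated; negate both sides ⇒ neg: (((-x)^2) - 1) + 7 = 22.
Step 2. [(((-x)^2) - 1) + 7 = 22] subtract 7: x sits inside (… + 7), so sub: ((-x)^2) - 1 = 15.
Step 3. [((-x)^2) - 1 = 15] the outer -1 inverts by adding 1, so sub: (-x)^2 = 16.
Step 4. [(-x)^2 = 16] √ both sides: 16 ≥ 0 gives two branches, so sqrt: -x = 4 or -4.
Step 5. [-x = 4 or -4] LHS negated; negate both sides. So neg: x = -4 or 4.

Answer: x ∈ {-4, 4}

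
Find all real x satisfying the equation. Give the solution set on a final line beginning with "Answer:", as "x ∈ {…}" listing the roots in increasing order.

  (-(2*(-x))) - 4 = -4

Step 1. [(-(2*(-x))) - 4 = -4] 4 comes off first (add 4) ⇒ sub: -(2*(-x)) = 0.
Step 2. [-(2*(-x)) = 0] flip signs both sides ⇒ neg: 2*(-x) = 0.
Step 3. [2*(-x) = 0] divide by the outer 2 ⇒ div: -x = 0.
Step 4. [-x = 0] leading − — multiply by −1, so neg: x = 0.

Answer: x ∈ {0}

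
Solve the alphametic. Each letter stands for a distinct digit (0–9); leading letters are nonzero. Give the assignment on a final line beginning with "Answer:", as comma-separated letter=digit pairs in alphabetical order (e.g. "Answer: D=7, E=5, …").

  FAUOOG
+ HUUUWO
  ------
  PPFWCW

Step 1. [col 1: G + O ≡ W (mod 10)] column 1 (G + O ≡ W (mod 10), carry-in 0) doesn't pin O yet; pick O=8 and continue. So O=8.
Step 2. [col 1: G + O ≡ W (mod 10)] column 1 (G + O ≡ W (mod 10), carry-in 0) doesn't pin G yet; pick G=3 and continue ⇒ G=3.
Step 3. [col 1: G + O ≡ W (mod 10)] in column 1 we have G+O≡W with carry-in 0; given G=3, O=8 and digits 3,8 already taken and all letters distinct, that pins W to 1 ⇒ W=1.
Step 4. [col 2: O + W ≡ C (mod 10)] column 2: given O=8, W=1, carry-in 1, and digits 1,3,8 already taken and all letters distinct, O+W≡C (mod 10) forces C=0. So C=0.
Step 5. [col 3: O + U ≡ W (mod 10)] in column 3 we have O+U≡W with carry-in 1; given O=8, W=1 and digits 0,1,3,8 already taken and all letters distinct, that pins U to 2 ⇒ U=2.
Step 6. [col 4: U + U ≡ F (mod 10)] column 4: given U=2, carry-in 1, and digits 0,1,2,3,8 already taken and all letters distinct, U+U≡F (mod 10) forces F=5, so F=5.
Step 7. [col 5: A + U ≡ P (mod 10)] no forcing yet in column 5 (carry-in 0); A=7 is free and consistent — try it, so A=7.
Step 8. [col 5: A + U ≡ P (mod 10)] from column 5 (A=7, U=2, carry-in 0, digits 0,1,2,3,5,7,8 already taken and all letters distinct): P must equal 9, so P=9.
Step 9. [col 6: F + H ≡ P (mod 10)] in column 6 we have F+H≡P with carry-in 0; given F=5, P=9 and digits 0,1,2,3,5,7,8,9 already taken and all letters distinct, that pins H to 4, so H=4.

Answer: A=7, C=0, F=5, G=3, H=4, O=8, P=9, U=2, W=1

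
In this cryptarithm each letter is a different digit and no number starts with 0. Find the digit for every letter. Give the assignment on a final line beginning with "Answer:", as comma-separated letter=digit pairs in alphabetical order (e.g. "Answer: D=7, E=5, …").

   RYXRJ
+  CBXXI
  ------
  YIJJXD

Step 1. [col 1: J + I ≡ D (mod 10)] I=3 is one option consistent with column 1 (J + I ≡ D (mod 10), carry-in 0) — take it ⇒ I=3.
Step 2. [Y] the sum has 6 digits but both addends have 5; that extra leading digit Y is the final carry, namely 1. So Y=1.
Step 3. [col 1: J + I ≡ D (mod 10)] column 1 (J + I ≡ D (mod 10), carry-in 0) doesn't pin D yet; pick D=0 and continue ⇒ D=0.
Step 4. [col 1: J + I ≡ D (mod 10)] column 1 reads J+I+carry(0)=D with I=3, D=0; with digits 0,1,3 already taken and all letters distinct, the only value for J is 7 ⇒ J=7.
Step 5. [col 2: R + X ≡ X (mod 10)] from column 2 (nothing yet, carry-in 1, digits 0,1,3,7 already taken and all letters distinct): R must equal 9, so R=9.
Step 6. [col 2: R + X ≡ X (mod 10)] X=8 is one option consistent with column 2 (R + X ≡ X (mod 10), carry-in 1) — take it. So X=8.
Step 7. [col 4: Y + B ≡ J (mod 10)] column 4 reads Y+B+carry(1)=J with Y=1, J=7; with digits 0,1,3,7,8,9 already taken and all letters distinct, the only value for B is 5 ⇒ B=5.
Step 8. [col 5: R + C ≡ I (mod 10)] column 5: given R=9, I=3, carry-in 0, and digits 0,1,3,5,7,8,9 already taken and all letters distinct, R+C≡I (mod 10) forces C=4. So C=4.

Answer: B=5, C=4, D=0, I=3, J=7, R=9, X=8, Y=1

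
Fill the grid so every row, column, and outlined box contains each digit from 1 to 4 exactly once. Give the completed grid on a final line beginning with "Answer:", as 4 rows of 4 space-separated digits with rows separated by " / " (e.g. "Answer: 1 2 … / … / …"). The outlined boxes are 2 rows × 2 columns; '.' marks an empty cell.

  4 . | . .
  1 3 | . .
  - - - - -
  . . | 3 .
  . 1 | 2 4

Step 1. [r1c4∈{1,2,3}] r1c4 is the only open cell in row 1 admitting 3, so r1c4=3.
Step 2. [r3c2∈{2,4}] across row 3, 4 lands solely at r3c2 ⇒ r3c2=4.
Step 3. [r2c3∈{4}] nothing but 4 survives at r2c3 ⇒ r2c3=4.
Step 4. [r3c4∈{1}] r3c4 is down to just 1 ⇒ r3c4=1.
Step 5. [r1c2∈{2}] only 2 remains possible at r1c2, so r1c2=2.
Step 6. [r2c4∈{2}] nothing but 2 survives at r2c4 ⇒ r2c4=2.
Step 7. [r4c1∈{3}] r4c1 has the single candidate 3 ⇒ r4c1=3.
Step 8. [r1c3∈{1}] r1c3 is down to just 1, so r1c3=1.
Step 9. [r3c1∈{2}] r3c1 is down to just 2, so r3c1=2.

Answer: 4 2 1 3 / 1 3 4 2 / 2 4 3 1 / 3 1 2 4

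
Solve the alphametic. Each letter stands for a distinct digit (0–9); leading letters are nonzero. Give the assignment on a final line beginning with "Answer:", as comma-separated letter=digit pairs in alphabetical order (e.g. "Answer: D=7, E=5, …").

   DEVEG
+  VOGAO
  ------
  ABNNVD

Step 1. [A] the sum has 6 digits but both addends have 5; that extra leading digit A is the final carry, namely 1, so A=1.
Step 2. [col 1: G + O ≡ D (mod 10)] O=8 is one option consistent with column 1 (G + O ≡ D (mod 10), carry-in 0) — take it, so O=8.
Step 3. [col 1: G + O ≡ D (mod 10)] no forcing yet in column 1 (carry-in 0); D=5 is free and consistent — try it ⇒ D=5.
Step 4. [col 1: G + O ≡ D (mod 10)] from column 1 (O=8, D=5, carry-in 0, digits 1,5,8 already taken and all letters distinct): G must equal 7 ⇒ G=7.
Step 5. [col 2: E + A ≡ V (mod 10)] E=4 is one option consistent with column 2 (E + A ≡ V (mod 10), carry-in 1) — take it, so E=4.
Step 6. [col 2: E + A ≡ V (mod 10)] in column 2 we have E+A≡V with carry-in 1; given E=4, A=1 and digits 1,4,5,7,8 already taken and all letters distinct, that pins V to 6, so V=6.
Step 7. [col 3: V + G ≡ N (mod 10)] column 3 reads V+G+carry(0)=N with V=6, G=7; with digits 1,4,5,6,7,8 already taken and all letters distinct, the only value for N is 3 ⇒ N=3.
Step 8. [col 5: D + V ≡ B (mod 10)] in column 5 we have D+V≡B with carry-in 1; given D=5, V=6 and digits 1,3,4,5,6,7,8 already taken and all letters distinct, that pins B to 2, so B=2.

Answer: A=1, B=2, D=5, E=4, G=7, N=3, O=8, V=6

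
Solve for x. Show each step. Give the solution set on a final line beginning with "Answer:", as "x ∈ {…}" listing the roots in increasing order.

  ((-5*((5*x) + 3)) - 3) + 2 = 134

Step 1. [((-5*((5*x) + 3)) - 3) + 2 = 134] the outer +2 inverts by subtracting 2. So sub: (-5*((5*x) + 3)) - 3 = 132.
Step 2. [(-5*((5*x) + 3)) - 3 = 132] -3 is outermost — add 3 both sides, so sub: -5*((5*x) + 3) = 135.
Step 3. [-5*((5*x) + 3) = 135] -5·(inner) — divide through by -5, so div: (5*x) + 3 = -27.
Step 4. [(5*x) + 3 = -27] +3 is outermost — subtract 3 both sides. So sub: 5*x = -30.
Step 5. [5*x = -30] 5 out front; divide by 5, so div: x = -6.

Answer: x ∈ {-6}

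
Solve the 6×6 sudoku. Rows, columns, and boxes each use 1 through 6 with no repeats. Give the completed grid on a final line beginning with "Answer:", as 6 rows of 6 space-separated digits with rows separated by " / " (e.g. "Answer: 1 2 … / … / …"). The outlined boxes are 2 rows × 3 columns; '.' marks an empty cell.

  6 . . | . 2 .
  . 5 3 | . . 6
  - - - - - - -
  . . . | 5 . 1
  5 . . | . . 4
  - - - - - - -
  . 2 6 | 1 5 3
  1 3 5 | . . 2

Step 1. [r2c4∈{4}] nothing but 4 survives at r2c4 ⇒ r2c4=4.
Step 2. [r3c1∈{2,3,4}] in col 1, 3 fits only at r3c1. So r3c1=3.
Step 3. [r3c5∈{6}] r3c5 is down to just 6 ⇒ r3c5=6.
Step 4. [r3c3∈{2,4}] row 3 places 2 nowhere but r3c3. So r3c3=2.
Step 5. [r4c3∈{1}] r4c3's peers cover all but 1, so r4c3=1.
Step 6. [r4c4∈{2,3}] r4c4 is the only open cell in row 4 admitting 2. So r4c4=2.
Step 7. [r1c3∈{4}] r1c3's peers cover all but 4 ⇒ r1c3=4.
Step 8. [r1c4∈{3}] only 3 remains possible at r1c4, so r1c4=3.
Step 9. [r2c1∈{2}] nothing but 2 survives at r2c1 ⇒ r2c1=2.
Step 10. [r4c2∈{6}] r4c2 is down to just 6 ⇒ r4c2=6.
Step 11. [r1c6∈{5}] r1c6 is down to just 5, so r1c6=5.
Step 12. [r1c2∈{1}] r1c2 has the single candidate 1. So r1c2=1.
Step 13. [r4c5∈{3}] r4c5 has the single candidate 3. So r4c5=3.
Step 14. [r6c4∈{6}] r6c4 is down to just 6 ⇒ r6c4=6.
Step 15. [r2c5∈{1}] r2c5's peers cover all but 1 ⇒ r2c5=1.
Step 16. [r6c5∈{4}] r6c5 is down to just 4. So r6c5=4.
Step 17. [r3c2∈{4}] nothing but 4 survives at r3c2 ⇒ r3c2=4.
Step 18. [r5c1∈{4}] r5c1's peers cover all but 4. So r5c1=4.

Answer: 6 1 4 3 2 5 / 2 5 3 4 1 6 / 3 4 2 5 6 1 / 5 6 1 2 3 4 / 4 2 6 1 5 3 / 1 3 5 6 4 2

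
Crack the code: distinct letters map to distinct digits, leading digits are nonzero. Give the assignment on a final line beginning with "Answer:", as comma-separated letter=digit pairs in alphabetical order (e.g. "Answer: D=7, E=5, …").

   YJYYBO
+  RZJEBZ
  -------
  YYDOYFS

Step 1. [col 1: O + Z ≡ S (mod 10)] column 1 (O + Z ≡ S (mod 10), carry-in 0) doesn't pin O yet; pick O=8 and continue. So O=8.
Step 2. [col 1: O + Z ≡ S (mod 10)] column 1 (O + Z ≡ S (mod 10), carry-in 0) doesn't pin S yet; pick S=4 and continue. So S=4.
Step 3. [Y] adding two 6-digit numbers gives at most 6+1 digits, and here it does — Y is that final carry and must be 1, so Y=1.
Step 4. [col 1: O + Z ≡ S (mod 10)] column 1 reads O+Z+carry(0)=S with O=8, S=4; with digits 1,4,8 already taken and all letters distinct, the only value for Z is 6 ⇒ Z=6.
Step 5. [col 2: B + B ≡ F (mod 10)] no forcing yet in column 2 (carry-in 1); F=5 is free and consistent — try it. So F=5.
Step 6. [col 2: B + B ≡ F (mod 10)] several values work for B in column 2 (B + B ≡ F (mod 10), carry-in 1); try B=2, so B=2.
Step 7. [col 3: Y + E ≡ Y (mod 10)] column 3 reads Y+E+carry(0)=Y with Y=1; with digits 1,2,4,5,6,8 already taken and all letters distinct, the only value for E is 0, so E=0.
Step 8. [col 4: Y + J ≡ O (mod 10)] from column 4 (Y=1, O=8, carry-in 0, digits 0,1,2,4,5,6,8 already taken and all letters distinct): J must equal 7. So J=7.
Step 9. [col 5: J + Z ≡ D (mod 10)] column 5: given J=7, Z=6, carry-in 0, and digits 0,1,2,4,5,6,7,8 already taken and all letters distinct, J+Z≡D (mod 10) forces D=3, so D=3.
Step 10. [col 6: Y + R ≡ Y (mod 10)] from column 6 (Y=1, carry-in 1, digits 0,1,2,3,4,5,6,7,8 already taken and all letters distinct): R must equal 9 ⇒ R=9.

Answer: B=2, D=3, E=0, F=5, J=7, O=8, R=9, S=4, Y=1, Z=6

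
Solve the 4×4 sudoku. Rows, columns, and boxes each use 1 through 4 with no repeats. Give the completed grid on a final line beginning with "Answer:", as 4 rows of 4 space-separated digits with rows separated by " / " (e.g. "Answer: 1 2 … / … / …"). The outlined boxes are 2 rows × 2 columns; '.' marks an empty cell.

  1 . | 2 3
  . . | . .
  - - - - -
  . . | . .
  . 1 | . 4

Step 1. [r4c1∈{2,3}] row 4 places 2 nowhere but r4c1, so r4c1=2.
Step 2. [r2c3∈{1,4}] across col 3, 4 lands solely at r2c3. So r2c3=4.
Step 3. [r2c1∈{3}] nothing but 3 survives at r2c1 ⇒ r2c1=3.
Step 4. [r3c3∈{1,3}] col 3 places 1 nowhere but r3c3 ⇒ r3c3=1.
Step 5. [r3c2∈{3,4}] across row 3, 3 lands solely at r3c2. So r3c2=3.
Step 6. [r1c2∈{4}] nothing but 4 survives at r1c2 ⇒ r1c2=4.
Step 7. [r2c2∈{2}] r2c2's peers cover all but 2, so r2c2=2.
Step 8. [r3c1∈{4}] r3c1's peers cover all but 4. So r3c1=4.
Step 9. [r3c4∈{2}] r3c4 is down to just 2, so r3c4=2.
Step 10. [r2c4∈{1}] r2c4's peers cover all but 1, so r2c4=1.
Step 11. [r4c3∈{3}] r4c3's peers cover all but 3, so r4c3=3.

Answer: 1 4 2 3 / 3 2 4 1 / 4 3 1 2 / 2 1 3 4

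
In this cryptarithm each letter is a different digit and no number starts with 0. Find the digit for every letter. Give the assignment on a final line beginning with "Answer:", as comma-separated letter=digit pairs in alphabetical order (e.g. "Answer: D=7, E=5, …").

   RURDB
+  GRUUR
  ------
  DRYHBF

Step 1. [col 1: B + R ≡ F (mod 10)] R=7 is one option consistent with column 1 (B + R ≡ F (mod 10), carry-in 0) — take it, so R=7.
Step 2. [col 1: B + R ≡ F (mod 10)] several values work for F in column 1 (B + R ≡ F (mod 10), carry-in 0); try F=5. So F=5.
Step 3. [col 1: B + R ≡ F (mod 10)] from column 1 (R=7, F=5, carry-in 0, digits 5,7 already taken and all letters distinct): B must equal 8. So B=8.
Step 4. [col 2: D + U ≡ B (mod 10)] no forcing yet in column 2 (carry-in 1); D=1 is free and consistent — try it, so D=1.
Step 5. [col 2: D + U ≡ B (mod 10)] in column 2 we have D+U≡B with carry-in 1; given D=1, B=8 and digits 1,5,7,8 already taken and all letters distinct, that pins U to 6, so U=6.
Step 6. [col 3: R + U ≡ H (mod 10)] in column 3 we have R+U≡H with carry-in 0; given R=7, U=6 and digits 1,5,6,7,8 already taken and all letters distinct, that pins H to 3 ⇒ H=3.
Step 7. [col 4: U + R ≡ Y (mod 10)] column 4: given U=6, R=7, carry-in 1, and digits 1,3,5,6,7,8 already taken and all letters distinct, U+R≡Y (mod 10) forces Y=4, so Y=4.
Step 8. [col 5: R + G ≡ R (mod 10)] column 5: given R=7, carry-in 1, and digits 1,3,4,5,6,7,8 already taken and all letters distinct, R+G≡R (mod 10) forces G=9 ⇒ G=9.

Answer: B=8, D=1, F=5, G=9, H=3, R=7, U=6, Y=4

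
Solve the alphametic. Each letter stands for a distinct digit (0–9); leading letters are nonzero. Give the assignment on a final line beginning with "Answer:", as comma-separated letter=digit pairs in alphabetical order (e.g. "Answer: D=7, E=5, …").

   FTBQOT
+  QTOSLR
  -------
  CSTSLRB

Step 1. [C] C is the leading digit of a 7-digit sum of two 6-digit numbers; the final carry is exactly 1 ⇒ C=1.
Step 2. [col 1: T + R ≡ B (mod 10)] several values work for B in column 1 (T + R ≡ B (mod 10), carry-in 0); try B=4 ⇒ B=4.
Step 3. [col 1: T + R ≡ B (mod 10)] several values work for T in column 1 (T + R ≡ B (mod 10), carry-in 0); try T=9. So T=9.
Step 4. [col 1: T + R ≡ B (mod 10)] in column 1 we have T+R≡B with carry-in 0; given T=9, B=4 and digits 1,4,9 already taken and all letters distinct, that pins R to 5 ⇒ R=5.
Step 5. [col 2: O + L ≡ R (mod 10)] O=6 is one option consistent with column 2 (O + L ≡ R (mod 10), carry-in 1) — take it ⇒ O=6.
Step 6. [col 2: O + L ≡ R (mod 10)] in column 2 we have O+L≡R with carry-in 1; given O=6, R=5 and digits 1,4,5,6,9 already taken and all letters distinct, that pins L to 8, so L=8.
Step 7. [col 3: Q + S ≡ L (mod 10)] Q=7 is one option consistent with column 3 (Q + S ≡ L (mod 10), carry-in 1) — take it. So Q=7.
Step 8. [col 3: Q + S ≡ L (mod 10)] column 3 reads Q+S+carry(1)=L with Q=7, L=8; with digits 1,4,5,6,7,8,9 already taken and all letters distinct, the only value for S is 0. So S=0.
Step 9. [col 6: F + Q ≡ S (mod 10)] in column 6 we have F+Q≡S with carry-in 1; given Q=7, S=0 and digits 0,1,4,5,6,7,8,9 already taken and all letters distinct, that pins F to 2 ⇒ F=2.

Answer: B=4, C=1, F=2, L=8, O=6, Q=7, R=5, S=0, T=9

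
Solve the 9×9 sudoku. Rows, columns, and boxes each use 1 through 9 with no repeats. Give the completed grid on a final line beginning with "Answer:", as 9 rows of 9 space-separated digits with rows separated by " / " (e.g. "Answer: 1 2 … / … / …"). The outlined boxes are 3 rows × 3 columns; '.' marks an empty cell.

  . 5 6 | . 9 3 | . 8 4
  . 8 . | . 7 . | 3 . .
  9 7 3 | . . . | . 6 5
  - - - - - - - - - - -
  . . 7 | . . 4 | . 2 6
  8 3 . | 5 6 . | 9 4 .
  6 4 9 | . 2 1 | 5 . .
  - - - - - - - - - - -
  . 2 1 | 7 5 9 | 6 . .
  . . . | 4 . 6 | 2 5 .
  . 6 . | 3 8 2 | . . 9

Step 1. [r3c7∈{1}] r3c7 has the single candidate 1. So r3c7=1.
Step 2. [r7c1∈{3,4}] row 7 places 4 nowhere but r7c1. So r7c1=4.
Step 3. [r6c4∈{8}] r6c4's peers cover all but 8. So r6c4=8.
Step 4. [r2c9∈{2}] r2c9 has the single candidate 2 ⇒ r2c9=2.
Step 5. [r2c1∈{1}] r2c1 is down to just 1. So r2c1=1.
Step 6. [r7c8∈{3}] r7c8's peers cover all but 3, so r7c8=3.
Step 7. [r6c8∈{7}] r6c8 is down to just 7 ⇒ r6c8=7.
Step 8. [r8c9∈{1,7,8}] across col 9, 7 lands solely at r8c9, so r8c9=7.
Step 9. [r3c4∈{2}] only 2 remains possible at r3c4, so r3c4=2.
Step 10. [r9c3∈{5}] nothing but 5 survives at r9c3, so r9c3=5.
Step 11. [r9c8∈{1}] r9c8 is down to just 1 ⇒ r9c8=1.
Step 12. [r5c9∈{1}] r5c9's peers cover all but 1 ⇒ r5c9=1.
Step 13. [r8c5∈{1}] nothing but 1 survives at r8c5, so r8c5=1.
Step 14. [r1c1∈{2}] r1c1's peers cover all but 2 ⇒ r1c1=2.
Step 15. [r1c4∈{1}] r1c4's peers cover all but 1 ⇒ r1c4=1.
Step 16. [r1c7∈{7}] r1c7's peers cover all but 7. So r1c7=7.
Step 17. [r5c3∈{2}] r5c3's peers cover all but 2. So r5c3=2.
Step 18. [r6c9∈{3}] nothing but 3 survives at r6c9. So r6c9=3.
Step 19. [r2c8∈{9}] r2c8 has the single candidate 9. So r2c8=9.
Step 20. [r4c1∈{5}] nothing but 5 survives at r4c1 ⇒ r4c1=5.
Step 21. [r8c2∈{9}] r8c2 has the single candidate 9 ⇒ r8c2=9.
Step 22. [r4c2∈{1}] nothing but 1 survives at r4c2 ⇒ r4c2=1.
Step 23. [r2c6∈{5}] r2c6's peers cover all but 5. So r2c6=5.
Step 24. [r4c4∈{9}] r4c4's peers cover all but 9, so r4c4=9.
Step 25. [r3c6∈{8}] only 8 remains possible at r3c6. So r3c6=8.
Step 26. [r8c1∈{3}] r8c1's peers cover all but 3, so r8c1=3.
Step 27. [r2c3∈{4}] nothing but 4 survives at r2c3, so r2c3=4.
Step 28. [r4c5∈{3}] only 3 remains possible at r4c5 ⇒ r4c5=3.
Step 29. [r9c1∈{7}] r9c1 has the single candidate 7. So r9c1=7.
Step 30. [r9c7∈{4}] r9c7 is down to just 4. So r9c7=4.
Step 31. [r4c7∈{8}] r4c7 is down to just 8 ⇒ r4c7=8.
Step 32. [r7c9∈{8}] nothing but 8 survives at r7c9 ⇒ r7c9=8.
Step 33. [r8c3∈{8}] only 8 remains possible at r8c3 ⇒ r8c3=8.
Step 34. [r5c6∈{7}] r5c6 has the single candidate 7 ⇒ r5c6=7.
Step 35. [r2c4∈{6}] r2c4's peers cover all but 6 ⇒ r2c4=6.
Step 36. [r3c5∈{4}] only 4 remains possible at r3c5. So r3c5=4.

Answer: 2 5 6 1 9 3 7 8 4 / 1 8 4 6 7 5 3 9 2 / 9 7 3 2 4 8 1 6 5 / 5 1 7 9 3 4 8 2 6 / 8 3 2 5 6 7 9 4 1 / 6 4 9 8 2 1 5 7 3 / 4 2 1 7 5 9 6 3 8 / 3 9 8 4 1 6 2 5 7 / 7 6 5 3 8 2 4 1 9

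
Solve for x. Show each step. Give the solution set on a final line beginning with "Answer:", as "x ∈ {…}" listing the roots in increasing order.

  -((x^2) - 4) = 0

Step 1. [-((x^2) - 4) = 0] leading − — multiply by −1, so neg: (x^2) - 4 = 0.
Step 2. [(x^2) - 4 = 0] 4 comes off first (add 4) ⇒ sub: x^2 = 4.
Step 3. [x^2 = 4] √ both sides: 4 ≥ 0 gives two branches, so sqrt: x = 2 or -2.

Answer: x ∈ {-2, 2}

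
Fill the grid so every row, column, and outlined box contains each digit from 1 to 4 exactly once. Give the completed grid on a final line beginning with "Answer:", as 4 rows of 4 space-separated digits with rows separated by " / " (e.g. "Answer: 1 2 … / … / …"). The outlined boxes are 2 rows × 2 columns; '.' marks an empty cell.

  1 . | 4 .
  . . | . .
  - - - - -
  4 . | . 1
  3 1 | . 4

Step 1. [r2c1∈{2}] only 2 remains possible at r2c1. So r2c1=2.
Step 2. [r2c4∈{3}] only 3 remains possible at r2c4 ⇒ r2c4=3.
Step 3. [r4c3∈{2}] r4c3 has the single candidate 2. So r4c3=2.
Step 4. [r1c2∈{3}] r1c2 has the single candidate 3, so r1c2=3.
Step 5. [r2c3∈{1}] only 1 remains possible at r2c3, so r2c3=1.
Step 6. [r3c3∈{3}] r3c3's peers cover all but 3, so r3c3=3.
Step 7. [r2c2∈{4}] r2c2's peers cover all but 4, so r2c2=4.
Step 8. [r3c2∈{2}] only 2 remains possible at r3c2. So r3c2=2.
Step 9. [r1c4∈{2}] r1c4 has the single candidate 2, so r1c4=2.

Answer: 1 3 4 2 / 2 4 1 3 / 4 2 3 1 / 3 1 2 4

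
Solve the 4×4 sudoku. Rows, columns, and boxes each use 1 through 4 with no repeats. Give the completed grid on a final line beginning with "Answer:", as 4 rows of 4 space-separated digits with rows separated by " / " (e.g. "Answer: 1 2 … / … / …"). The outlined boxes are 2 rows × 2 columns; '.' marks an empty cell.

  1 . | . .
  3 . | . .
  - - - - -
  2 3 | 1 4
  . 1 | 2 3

Step 1. [r2c3∈{4}] r2c3 has the single candidate 4 ⇒ r2c3=4.
Step 2. [r2c2∈{2}] r2c2 is down to just 2, so r2c2=2.
Step 3. [r1c3∈{3}] only 3 remains possible at r1c3, so r1c3=3.
Step 4. [r4c1∈{4}] r4c1 is down to just 4 ⇒ r4c1=4.
Step 5. [r2c4∈{1}] r2c4 has the single candidate 1, so r2c4=1.
Step 6. [r1c2∈{4}] r1c2 has the single candidate 4, so r1c2=4.
Step 7. [r1c4∈{2}] nothing but 2 survives at r1c4, so r1c4=2.

Answer: 1 4 3 2 / 3 2 4 1 / 2 3 1 4 / 4 1 2 3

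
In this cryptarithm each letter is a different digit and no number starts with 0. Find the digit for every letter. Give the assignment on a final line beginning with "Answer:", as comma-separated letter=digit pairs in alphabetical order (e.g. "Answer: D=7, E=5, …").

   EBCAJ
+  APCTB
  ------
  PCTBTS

Step 1. [col 1: J + B ≡ S (mod 10)] no forcing yet in column 1 (carry-in 0); B=7 is free and consistent — try it, so B=7.
Step 2. [P] adding two 5-digit numbers gives at most 5+1 digits, and here it does — P is that final carry and must be 1, so P=1.
Step 3. [col 1: J + B ≡ S (mod 10)] J=5 is one option consistent with column 1 (J + B ≡ S (mod 10), carry-in 0) — take it ⇒ J=5.
Step 4. [col 1: J + B ≡ S (mod 10)] column 1 reads J+B+carry(0)=S with J=5, B=7; with digits 1,5,7 already taken and all letters distinct, the only value for S is 2. So S=2.
Step 5. [col 2: A + T ≡ T (mod 10)] from column 2 (nothing yet, carry-in 1, digits 1,2,5,7 already taken and all letters distinct): A must equal 9 ⇒ A=9.
Step 6. [col 2: A + T ≡ T (mod 10)] several values work for T in column 2 (A + T ≡ T (mod 10), carry-in 1); try T=8, so T=8.
Step 7. [col 3: C + C ≡ B (mod 10)] in column 3 we have C+C≡B with carry-in 1; given B=7 and digits 1,2,5,7,8,9 already taken and all letters distinct, that pins C to 3 ⇒ C=3.
Step 8. [col 5: E + A ≡ C (mod 10)] column 5 reads E+A+carry(0)=C with A=9, C=3; with digits 1,2,3,5,7,8,9 already taken and all letters distinct, the only value for E is 4 ⇒ E=4.

Answer: A=9, B=7, C=3, E=4, J=5, P=1, S=2, T=8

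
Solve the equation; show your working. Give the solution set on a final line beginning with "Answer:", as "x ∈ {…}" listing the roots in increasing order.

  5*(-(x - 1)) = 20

Step 1. [5*(-(x - 1)) = 20] LHS = 5·(…); ÷5 both sides. So div: -(x - 1) = 4.
Step 2. [-(x - 1) = 4] flip signs both sides, so neg: x - 1 = -4.
Step 3. [x - 1 = -4] add 1: x sits inside (… - 1). So sub: x = -3.

Answer: x ∈ {-3}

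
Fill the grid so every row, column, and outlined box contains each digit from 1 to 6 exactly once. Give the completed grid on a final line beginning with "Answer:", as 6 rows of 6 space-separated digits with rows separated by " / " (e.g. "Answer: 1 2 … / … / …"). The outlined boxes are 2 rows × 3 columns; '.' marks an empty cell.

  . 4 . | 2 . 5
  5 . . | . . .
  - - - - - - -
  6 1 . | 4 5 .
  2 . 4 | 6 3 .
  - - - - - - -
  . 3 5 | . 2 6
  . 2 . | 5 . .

Step 1. [r5c4∈{1}] nothing but 1 survives at r5c4. So r5c4=1.
Step 2. [r6c3∈{1,6}] row 6 places 6 nowhere but r6c3 ⇒ r6c3=6.
Step 3. [r1c1∈{1,3}] col 1 places 3 nowhere but r1c1 ⇒ r1c1=3.
Step 4. [r6c5∈{4}] r6c5 has the single candidate 4. So r6c5=4.
Step 5. [r1c3∈{1}] r1c3's peers cover all but 1 ⇒ r1c3=1.
Step 6. [r2c5∈{1,6}] in col 5, 1 fits only at r2c5. So r2c5=1.
Step 7. [r2c6∈{3,4}] in row 2, 4 fits only at r2c6, so r2c6=4.
Step 8. [r2c2∈{6}] r2c2's peers cover all but 6, so r2c2=6.
Step 9. [r1c5∈{6}] r1c5 is down to just 6, so r1c5=6.
Step 10. [r3c3∈{3}] only 3 remains possible at r3c3. So r3c3=3.
Step 11. [r5c1∈{4}] r5c1 has the single candidate 4, so r5c1=4.
Step 12. [r6c1∈{1}] r6c1 has the single candidate 1. So r6c1=1.
Step 13. [r3c6∈{2}] r3c6 is down to just 2 ⇒ r3c6=2.
Step 14. [r2c3∈{2}] r2c3 is down to just 2 ⇒ r2c3=2.
Step 15. [r6c6∈{3}] r6c6's peers cover all but 3, so r6c6=3.
Step 16. [r4c6∈{1}] nothing but 1 survives at r4c6, so r4c6=1.
Step 17. [r2c4∈{3}] only 3 remains possible at r2c4, so r2c4=3.
Step 18. [r4c2∈{5}] nothing but 5 survives at r4c2. So r4c2=5.

Answer: 3 4 1 2 6 5 / 5 6 2 3 1 4 / 6 1 3 4 5 2 / 2 5 4 6 3 1 / 4 3 5 1 2 6 / 1 2 6 5 4 3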